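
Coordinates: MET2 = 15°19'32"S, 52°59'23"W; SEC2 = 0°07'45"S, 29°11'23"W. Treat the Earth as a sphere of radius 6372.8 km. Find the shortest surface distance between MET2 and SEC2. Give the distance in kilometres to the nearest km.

MET2: φ = -15.32556°, λ = -52.98972°
SEC2: φ = -0.12917°, λ = -29.18972°
Δφ = 15.1964°,  Δλ = 23.8000°
a = sin²(Δφ/2) + cos φ₁ cos φ₂ sin²(Δλ/2) = 0.058492
c = 2·arcsin(√a) = 0.488544 rad = 27.9915°
d = R·c = 6372.8 × 0.488544 = 3113.4 km

3113 km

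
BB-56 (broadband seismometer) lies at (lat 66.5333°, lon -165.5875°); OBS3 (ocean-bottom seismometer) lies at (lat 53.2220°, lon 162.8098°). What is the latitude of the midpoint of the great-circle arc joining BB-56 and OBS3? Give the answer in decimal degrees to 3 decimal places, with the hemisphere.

Bx = cos φ₂ cos Δλ = 0.509928,  By = cos φ₂ sin Δλ = -0.313743
φₘ = atan2(sin φ₁ + sin φ₂, √((cos φ₁ + Bx)² + By²)) = 60.78697°
λₘ = λ₁ + atan2(By, cos φ₁ + Bx) = 175.35365°

60.787°N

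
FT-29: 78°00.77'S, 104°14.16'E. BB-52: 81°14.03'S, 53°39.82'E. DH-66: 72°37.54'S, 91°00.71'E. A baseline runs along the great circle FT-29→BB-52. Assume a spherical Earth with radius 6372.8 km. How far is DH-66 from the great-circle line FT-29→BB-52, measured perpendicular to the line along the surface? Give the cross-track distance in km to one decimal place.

FT-29: φ = -78.01283°, λ = +104.23600°
BB-52: φ = -81.23383°, λ = +53.66367°
DH-66: φ = -72.62567°, λ = +91.01183°
δ₁₃ = central angle FT-29→DH-66 = 0.110161 rad  (haversine)
θ₁₃ = bearing FT-29→DH-66 = 321.585°,  θ₁₂ = bearing FT-29→BB-52 = 226.790°
dₓₜ = R·arcsin(sin δ₁₃ · sin(θ₁₃ − θ₁₂)) = 6372.8·arcsin(0.10994·sin(94.795°)) = 699.567 km
|dₓₜ| = 699.567 km

699.6 km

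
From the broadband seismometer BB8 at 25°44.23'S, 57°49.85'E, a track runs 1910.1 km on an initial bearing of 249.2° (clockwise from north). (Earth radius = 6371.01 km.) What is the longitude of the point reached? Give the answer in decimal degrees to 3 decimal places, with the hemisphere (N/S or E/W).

BB8: φ = -25.73717°, λ = +57.83083°
δ = d/R = 1910.1/6371.01 = 0.299811 rad
φ₂ = arcsin(sin φ₁ cos δ + cos φ₁ sin δ cos θ)
   = arcsin(-0.43424·0.95539 + 0.90080·0.29534·-0.35511) = -30.62027°
λ₂ = λ₁ + atan2(sin θ sin δ cos φ₁, cos δ − sin φ₁ sin φ₂) = 39.11791°

39.118°E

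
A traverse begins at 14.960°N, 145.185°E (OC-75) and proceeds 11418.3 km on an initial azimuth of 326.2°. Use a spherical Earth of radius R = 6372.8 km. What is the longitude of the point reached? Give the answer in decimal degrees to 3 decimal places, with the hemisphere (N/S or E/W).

17.386°E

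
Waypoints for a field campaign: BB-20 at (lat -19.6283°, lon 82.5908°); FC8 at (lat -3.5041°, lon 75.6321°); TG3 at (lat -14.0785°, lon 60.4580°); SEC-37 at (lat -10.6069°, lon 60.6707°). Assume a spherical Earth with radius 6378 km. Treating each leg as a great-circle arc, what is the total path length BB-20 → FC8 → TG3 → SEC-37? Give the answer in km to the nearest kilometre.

4375 km

BB-20→FC8: c = 0.305367 rad, d = 1947.63 km
FC8→TG3: c = 0.319913 rad, d = 2040.40 km
TG3→SEC-37: c = 0.060699 rad, d = 387.14 km
Total = 1947.63 + 2040.40 + 387.14 = 4375.17 km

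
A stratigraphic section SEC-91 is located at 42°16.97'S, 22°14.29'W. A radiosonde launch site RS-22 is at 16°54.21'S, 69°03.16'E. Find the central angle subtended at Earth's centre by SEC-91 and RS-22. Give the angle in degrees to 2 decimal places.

79.65°

SEC-91: φ = -42.28283°, λ = -22.23817°
RS-22: φ = -16.90350°, λ = +69.05267°
Δφ = 25.3793°,  Δλ = 91.2908°
a = sin²(Δφ/2) + cos φ₁ cos φ₂ sin²(Δλ/2) = 0.410163
c = 2·arcsin(√a) = 1.390141 rad = 79.6492°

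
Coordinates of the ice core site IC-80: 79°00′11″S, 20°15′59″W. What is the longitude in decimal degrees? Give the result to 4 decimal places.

20° + 15′/60 + 59″/3600 = 20 + 0.25000 + 0.01639 = 20.2664°

20.2664°W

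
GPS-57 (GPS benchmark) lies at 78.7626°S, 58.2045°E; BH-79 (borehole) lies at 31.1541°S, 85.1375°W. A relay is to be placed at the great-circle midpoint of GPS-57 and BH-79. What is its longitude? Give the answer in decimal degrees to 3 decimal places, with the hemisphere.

Bx = cos φ₂ cos Δλ = -0.686517,  By = cos φ₂ sin Δλ = -0.510932
φₘ = atan2(sin φ₁ + sin φ₂, √((cos φ₁ + Bx)² + By²)) = -64.67259°
λₘ = λ₁ + atan2(By, cos φ₁ + Bx) = -75.69329°

75.693°W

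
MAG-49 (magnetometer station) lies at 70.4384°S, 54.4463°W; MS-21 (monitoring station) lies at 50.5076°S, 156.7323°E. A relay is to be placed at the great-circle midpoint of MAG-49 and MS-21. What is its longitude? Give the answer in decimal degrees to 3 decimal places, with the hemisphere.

Bx = cos φ₂ cos Δλ = -0.544114,  By = cos φ₂ sin Δλ = -0.329249
φₘ = atan2(sin φ₁ + sin φ₂, √((cos φ₁ + Bx)² + By²)) = -77.17677°
λₘ = λ₁ + atan2(By, cos φ₁ + Bx) = -176.88918°

176.889°W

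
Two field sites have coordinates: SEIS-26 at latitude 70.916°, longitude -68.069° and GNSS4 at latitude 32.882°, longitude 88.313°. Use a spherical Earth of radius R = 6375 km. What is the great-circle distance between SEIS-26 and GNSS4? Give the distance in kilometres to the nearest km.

8327 km

Δφ = -38.0340°,  Δλ = 156.3820°
a = sin²(Δφ/2) + cos φ₁ cos φ₂ sin²(Δλ/2) = 0.369251
c = 2·arcsin(√a) = 1.306222 rad = 74.8410°
d = R·c = 6375 × 1.306222 = 8327.2 km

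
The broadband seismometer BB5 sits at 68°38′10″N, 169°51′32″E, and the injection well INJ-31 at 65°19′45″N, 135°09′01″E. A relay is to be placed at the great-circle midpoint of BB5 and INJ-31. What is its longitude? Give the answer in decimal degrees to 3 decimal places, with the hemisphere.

BB5: φ = +68.63611°, λ = +169.85889°
INJ-31: φ = +65.32917°, λ = +135.15028°
Bx = cos φ₂ cos Δλ = 0.343131,  By = cos φ₂ sin Δλ = -0.237671
φₘ = atan2(sin φ₁ + sin φ₂, √((cos φ₁ + Bx)² + By²)) = 67.92327°
λₘ = λ₁ + atan2(By, cos φ₁ + Bx) = 151.28814°

151.288°E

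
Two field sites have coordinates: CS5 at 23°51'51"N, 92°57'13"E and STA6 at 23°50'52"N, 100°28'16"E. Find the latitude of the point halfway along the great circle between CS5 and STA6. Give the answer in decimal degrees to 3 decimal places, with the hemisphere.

CS5: φ = +23.86417°, λ = +92.95361°
STA6: φ = +23.84778°, λ = +100.47111°
Bx = cos φ₂ cos Δλ = 0.906762,  By = cos φ₂ sin Δλ = 0.119659
φₘ = atan2(sin φ₁ + sin φ₂, √((cos φ₁ + Bx)² + By²)) = 23.90164°
λₘ = λ₁ + atan2(By, cos φ₁ + Bx) = 96.71260°

23.902°N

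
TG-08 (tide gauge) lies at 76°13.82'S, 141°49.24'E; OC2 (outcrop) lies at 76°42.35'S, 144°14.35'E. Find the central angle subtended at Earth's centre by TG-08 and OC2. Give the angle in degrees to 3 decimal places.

0.739°

TG-08: φ = -76.23033°, λ = +141.82067°
OC2: φ = -76.70583°, λ = +144.23917°
Δφ = -0.4755°,  Δλ = 2.4185°
a = sin²(Δφ/2) + cos φ₁ cos φ₂ sin²(Δλ/2) = 0.000042
c = 2·arcsin(√a) = 0.012899 rad = 0.7391°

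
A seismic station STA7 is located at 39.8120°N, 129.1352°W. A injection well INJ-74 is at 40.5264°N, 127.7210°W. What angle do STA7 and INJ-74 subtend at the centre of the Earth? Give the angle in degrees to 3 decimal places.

Δφ = 0.7144°,  Δλ = 1.4142°
a = sin²(Δφ/2) + cos φ₁ cos φ₂ sin²(Δλ/2) = 0.000128
c = 2·arcsin(√a) = 0.022609 rad = 1.2954°

1.295°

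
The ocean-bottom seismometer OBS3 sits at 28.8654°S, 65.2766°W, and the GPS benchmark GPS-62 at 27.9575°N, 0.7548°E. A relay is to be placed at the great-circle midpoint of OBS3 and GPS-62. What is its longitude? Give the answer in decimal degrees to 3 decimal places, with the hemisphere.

32.101°W

Bx = cos φ₂ cos Δλ = 0.358826,  By = cos φ₂ sin Δλ = 0.807127
φₘ = atan2(sin φ₁ + sin φ₂, √((cos φ₁ + Bx)² + By²)) = -0.54136°
λₘ = λ₁ + atan2(By, cos φ₁ + Bx) = -32.10133°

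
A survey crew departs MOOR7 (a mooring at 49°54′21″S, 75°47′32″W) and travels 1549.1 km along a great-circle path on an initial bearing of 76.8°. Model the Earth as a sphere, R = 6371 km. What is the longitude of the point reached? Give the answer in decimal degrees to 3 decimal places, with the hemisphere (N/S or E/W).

56.434°W

MOOR7: φ = -49.90583°, λ = -75.79222°
δ = d/R = 1549.1/6371 = 0.243149 rad
φ₂ = arcsin(sin φ₁ cos δ + cos φ₁ sin δ cos θ)
   = arcsin(-0.76499·0.97058 + 0.64405·0.24076·0.22835) = -44.99755°
λ₂ = λ₁ + atan2(sin θ sin δ cos φ₁, cos δ − sin φ₁ sin φ₂) = -56.43386°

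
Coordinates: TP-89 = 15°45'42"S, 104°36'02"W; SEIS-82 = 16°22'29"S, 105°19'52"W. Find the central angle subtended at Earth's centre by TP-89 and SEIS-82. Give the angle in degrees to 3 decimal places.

TP-89: φ = -15.76167°, λ = -104.60056°
SEIS-82: φ = -16.37472°, λ = -105.33111°
Δφ = -0.6131°,  Δλ = -0.7306°
a = sin²(Δφ/2) + cos φ₁ cos φ₂ sin²(Δλ/2) = 0.000066
c = 2·arcsin(√a) = 0.016267 rad = 0.9320°

0.932°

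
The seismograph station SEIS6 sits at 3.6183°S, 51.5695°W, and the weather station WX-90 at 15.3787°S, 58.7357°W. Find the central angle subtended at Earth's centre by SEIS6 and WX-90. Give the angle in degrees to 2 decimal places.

Δφ = -11.7604°,  Δλ = -7.1662°
a = sin²(Δφ/2) + cos φ₁ cos φ₂ sin²(Δλ/2) = 0.014254
c = 2·arcsin(√a) = 0.239353 rad = 13.7139°

13.71°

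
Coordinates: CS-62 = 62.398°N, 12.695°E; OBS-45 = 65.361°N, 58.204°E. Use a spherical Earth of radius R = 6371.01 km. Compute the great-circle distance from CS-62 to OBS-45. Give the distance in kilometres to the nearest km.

Δφ = 2.9630°,  Δλ = 45.5090°
a = sin²(Δφ/2) + cos φ₁ cos φ₂ sin²(Δλ/2) = 0.029566
c = 2·arcsin(√a) = 0.345610 rad = 19.8020°
d = R·c = 6371.01 × 0.345610 = 2201.9 km

2202 km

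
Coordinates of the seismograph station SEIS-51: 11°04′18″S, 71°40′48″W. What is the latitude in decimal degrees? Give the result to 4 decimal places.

11° + 4′/60 + 18″/3600 = 11 + 0.06667 + 0.00500 = 11.0717°

11.0717°S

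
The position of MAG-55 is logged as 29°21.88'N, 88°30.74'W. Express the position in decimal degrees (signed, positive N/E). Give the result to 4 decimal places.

+29.3647°, -88.5123°

lat: 29.3647° N → +29.3647°
lon: 88.5123° W → -88.5123°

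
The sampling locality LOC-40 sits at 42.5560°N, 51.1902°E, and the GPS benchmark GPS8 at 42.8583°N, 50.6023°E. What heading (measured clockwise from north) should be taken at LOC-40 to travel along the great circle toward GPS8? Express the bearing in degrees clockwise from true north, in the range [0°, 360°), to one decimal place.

Δλ = -0.5879°
y = sin Δλ · cos φ₂ = -0.007521
x = cos φ₁ sin φ₂ − sin φ₁ cos φ₂ cos Δλ = 0.005302
θ = atan2(y, x) = -54.8182° → 305.1818° (mod 360°)

305.2°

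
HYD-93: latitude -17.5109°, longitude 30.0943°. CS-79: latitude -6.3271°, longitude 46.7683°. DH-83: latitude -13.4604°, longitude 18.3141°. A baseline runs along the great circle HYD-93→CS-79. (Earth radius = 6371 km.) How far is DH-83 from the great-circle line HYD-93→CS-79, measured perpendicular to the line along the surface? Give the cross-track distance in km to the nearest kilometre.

δ₁₃ = central angle HYD-93→DH-83 = 0.210302 rad  (haversine)
θ₁₃ = bearing HYD-93→DH-83 = 287.989°,  θ₁₂ = bearing HYD-93→CS-79 = 57.542°
dₓₜ = R·arcsin(sin δ₁₃ · sin(θ₁₃ − θ₁₂)) = 6371·arcsin(0.20876·sin(230.447°)) = -1029.944 km
|dₓₜ| = 1029.944 km

1030 km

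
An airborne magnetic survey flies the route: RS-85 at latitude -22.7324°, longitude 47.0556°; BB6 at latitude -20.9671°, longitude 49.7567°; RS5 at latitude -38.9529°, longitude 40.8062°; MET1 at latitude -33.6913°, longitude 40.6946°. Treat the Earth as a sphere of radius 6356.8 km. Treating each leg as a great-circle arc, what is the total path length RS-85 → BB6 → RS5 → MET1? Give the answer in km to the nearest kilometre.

RS-85→BB6: c = 0.053513 rad, d = 340.17 km
BB6→RS5: c = 0.341389 rad, d = 2170.14 km
RS5→MET1: c = 0.091846 rad, d = 583.84 km
Total = 340.17 + 2170.14 + 583.84 = 3094.16 km

3094 km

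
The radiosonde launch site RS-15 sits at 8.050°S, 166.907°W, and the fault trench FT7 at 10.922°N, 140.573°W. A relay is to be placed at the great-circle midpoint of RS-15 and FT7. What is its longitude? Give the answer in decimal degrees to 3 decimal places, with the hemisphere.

153.796°W

Bx = cos φ₂ cos Δλ = 0.879989,  By = cos φ₂ sin Δλ = 0.435568
φₘ = atan2(sin φ₁ + sin φ₂, √((cos φ₁ + Bx)² + By²)) = 1.47475°
λₘ = λ₁ + atan2(By, cos φ₁ + Bx) = -153.79614°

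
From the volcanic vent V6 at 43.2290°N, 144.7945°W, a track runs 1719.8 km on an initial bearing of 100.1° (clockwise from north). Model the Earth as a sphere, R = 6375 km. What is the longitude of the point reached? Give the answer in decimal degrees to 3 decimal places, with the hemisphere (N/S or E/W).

125.131°W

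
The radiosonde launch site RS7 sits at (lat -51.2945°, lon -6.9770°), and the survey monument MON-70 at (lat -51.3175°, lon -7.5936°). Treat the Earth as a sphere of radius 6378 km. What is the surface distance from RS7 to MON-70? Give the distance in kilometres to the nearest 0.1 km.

Δφ = -0.0230°,  Δλ = -0.6166°
a = sin²(Δφ/2) + cos φ₁ cos φ₂ sin²(Δλ/2) = 0.000011
c = 2·arcsin(√a) = 0.006740 rad = 0.3862°
d = R·c = 6378 × 0.006740 = 43.0 km

43.0 km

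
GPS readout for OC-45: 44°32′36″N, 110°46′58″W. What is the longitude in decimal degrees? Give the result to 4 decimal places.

110.7828°W

110° + 46′/60 + 58″/3600 = 110 + 0.76667 + 0.01611 = 110.7828°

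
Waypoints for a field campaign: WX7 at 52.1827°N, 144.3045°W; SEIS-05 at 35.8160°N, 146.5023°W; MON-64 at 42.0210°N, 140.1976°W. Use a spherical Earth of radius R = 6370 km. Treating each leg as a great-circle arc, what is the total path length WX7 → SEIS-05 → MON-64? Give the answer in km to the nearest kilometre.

WX7→SEIS-05: c = 0.286948 rad, d = 1827.86 km
SEIS-05→MON-64: c = 0.137964 rad, d = 878.83 km
Total = 1827.86 + 878.83 = 2706.69 km

2707 km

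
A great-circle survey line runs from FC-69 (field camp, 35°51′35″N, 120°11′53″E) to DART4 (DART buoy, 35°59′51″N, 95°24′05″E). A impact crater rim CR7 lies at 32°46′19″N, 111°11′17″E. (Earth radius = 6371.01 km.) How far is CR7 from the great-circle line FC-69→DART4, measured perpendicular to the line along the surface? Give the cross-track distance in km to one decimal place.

414.9 km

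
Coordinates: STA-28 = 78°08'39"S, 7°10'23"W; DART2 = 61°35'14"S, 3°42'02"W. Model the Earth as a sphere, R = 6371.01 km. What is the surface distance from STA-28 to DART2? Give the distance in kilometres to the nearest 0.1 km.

1845.1 km

STA-28: φ = -78.14417°, λ = -7.17306°
DART2: φ = -61.58722°, λ = -3.70056°
Δφ = 16.5569°,  Δλ = 3.4725°
a = sin²(Δφ/2) + cos φ₁ cos φ₂ sin²(Δλ/2) = 0.020821
c = 2·arcsin(√a) = 0.289602 rad = 16.5930°
d = R·c = 6371.01 × 0.289602 = 1845.1 km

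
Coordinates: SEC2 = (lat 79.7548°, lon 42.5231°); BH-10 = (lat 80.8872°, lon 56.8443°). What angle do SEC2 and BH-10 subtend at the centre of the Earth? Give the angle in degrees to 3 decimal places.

2.652°

Δφ = 1.1324°,  Δλ = 14.3212°
a = sin²(Δφ/2) + cos φ₁ cos φ₂ sin²(Δλ/2) = 0.000535
c = 2·arcsin(√a) = 0.046279 rad = 2.6516°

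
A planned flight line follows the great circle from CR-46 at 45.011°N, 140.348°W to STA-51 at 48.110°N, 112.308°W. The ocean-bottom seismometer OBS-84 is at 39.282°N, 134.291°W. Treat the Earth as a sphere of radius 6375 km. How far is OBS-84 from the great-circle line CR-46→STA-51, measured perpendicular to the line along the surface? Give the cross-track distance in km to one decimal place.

δ₁₃ = central angle CR-46→OBS-84 = 0.126969 rad  (haversine)
θ₁₃ = bearing CR-46→OBS-84 = 139.834°,  θ₁₂ = bearing CR-46→STA-51 = 70.769°
dₓₜ = R·arcsin(sin δ₁₃ · sin(θ₁₃ − θ₁₂)) = 6375·arcsin(0.12663·sin(69.065°)) = 755.734 km
|dₓₜ| = 755.734 km

755.7 km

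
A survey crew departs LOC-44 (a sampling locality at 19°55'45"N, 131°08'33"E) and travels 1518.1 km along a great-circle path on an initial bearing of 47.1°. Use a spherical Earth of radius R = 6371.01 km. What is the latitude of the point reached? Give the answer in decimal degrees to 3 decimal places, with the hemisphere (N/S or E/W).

28.834°N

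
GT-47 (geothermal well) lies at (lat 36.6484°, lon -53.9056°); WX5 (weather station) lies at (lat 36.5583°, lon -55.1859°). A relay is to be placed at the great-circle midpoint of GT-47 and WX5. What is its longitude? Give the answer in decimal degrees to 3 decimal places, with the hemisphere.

54.546°W

Bx = cos φ₂ cos Δλ = 0.803051,  By = cos φ₂ sin Δλ = -0.017948
φₘ = atan2(sin φ₁ + sin φ₂, √((cos φ₁ + Bx)² + By²)) = 36.60506°
λₘ = λ₁ + atan2(By, cos φ₁ + Bx) = -54.54612°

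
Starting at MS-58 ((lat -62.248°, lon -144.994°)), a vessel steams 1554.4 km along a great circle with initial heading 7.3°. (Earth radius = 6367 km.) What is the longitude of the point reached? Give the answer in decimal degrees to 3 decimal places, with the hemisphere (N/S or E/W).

142.346°W

δ = d/R = 1554.4/6367 = 0.244134 rad
φ₂ = arcsin(sin φ₁ cos δ + cos φ₁ sin δ cos θ)
   = arcsin(-0.88497·0.97035 + 0.46565·0.24172·0.99189) = -48.33874°
λ₂ = λ₁ + atan2(sin θ sin δ cos φ₁, cos δ − sin φ₁ sin φ₂) = -142.34571°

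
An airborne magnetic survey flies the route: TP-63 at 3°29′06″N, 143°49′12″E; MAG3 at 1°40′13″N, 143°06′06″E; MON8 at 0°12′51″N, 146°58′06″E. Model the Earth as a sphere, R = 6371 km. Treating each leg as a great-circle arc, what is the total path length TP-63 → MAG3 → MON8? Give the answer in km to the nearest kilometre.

TP-63: φ = +3.48500°, λ = +143.82000°
MAG3: φ = +1.67028°, λ = +143.10167°
MON8: φ = +0.21417°, λ = +146.96833°
TP-63→MAG3: c = 0.034059 rad, d = 216.99 km
MAG3→MON8: c = 0.072102 rad, d = 459.36 km
Total = 216.99 + 459.36 = 676.36 km

676 km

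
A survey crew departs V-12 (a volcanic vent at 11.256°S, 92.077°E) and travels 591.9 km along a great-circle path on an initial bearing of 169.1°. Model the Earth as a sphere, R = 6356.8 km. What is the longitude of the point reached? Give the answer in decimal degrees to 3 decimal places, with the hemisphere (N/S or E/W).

93.128°E

δ = d/R = 591.9/6356.8 = 0.093113 rad
φ₂ = arcsin(sin φ₁ cos δ + cos φ₁ sin δ cos θ)
   = arcsin(-0.19519·0.99567 + 0.98076·0.09298·-0.98196) = -16.49264°
λ₂ = λ₁ + atan2(sin θ sin δ cos φ₁, cos δ − sin φ₁ sin φ₂) = 93.12765°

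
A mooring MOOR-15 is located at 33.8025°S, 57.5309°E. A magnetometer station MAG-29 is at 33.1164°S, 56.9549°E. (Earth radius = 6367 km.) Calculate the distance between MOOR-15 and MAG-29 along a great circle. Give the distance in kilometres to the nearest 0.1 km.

Δφ = 0.6861°,  Δλ = -0.5760°
a = sin²(Δφ/2) + cos φ₁ cos φ₂ sin²(Δλ/2) = 0.000053
c = 2·arcsin(√a) = 0.014620 rad = 0.8376°
d = R·c = 6367 × 0.014620 = 93.1 km

93.1 km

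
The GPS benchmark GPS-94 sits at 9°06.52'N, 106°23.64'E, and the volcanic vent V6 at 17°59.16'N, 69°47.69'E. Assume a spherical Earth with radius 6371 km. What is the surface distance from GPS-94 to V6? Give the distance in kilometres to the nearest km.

4069 km

GPS-94: φ = +9.10867°, λ = +106.39400°
V6: φ = +17.98600°, λ = +69.79483°
Δφ = 8.8773°,  Δλ = -36.5992°
a = sin²(Δφ/2) + cos φ₁ cos φ₂ sin²(Δλ/2) = 0.098576
c = 2·arcsin(√a) = 0.638740 rad = 36.5971°
d = R·c = 6371 × 0.638740 = 4069.4 km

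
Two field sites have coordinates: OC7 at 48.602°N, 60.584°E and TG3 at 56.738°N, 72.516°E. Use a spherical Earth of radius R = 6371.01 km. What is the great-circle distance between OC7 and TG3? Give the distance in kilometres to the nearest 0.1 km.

1207.3 km

Δφ = 8.1360°,  Δλ = 11.9320°
a = sin²(Δφ/2) + cos φ₁ cos φ₂ sin²(Δλ/2) = 0.008951
c = 2·arcsin(√a) = 0.189501 rad = 10.8576°
d = R·c = 6371.01 × 0.189501 = 1207.3 km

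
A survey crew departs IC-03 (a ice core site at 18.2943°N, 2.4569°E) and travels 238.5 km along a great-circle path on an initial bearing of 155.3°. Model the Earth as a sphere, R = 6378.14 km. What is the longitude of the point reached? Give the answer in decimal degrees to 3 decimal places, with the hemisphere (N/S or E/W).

δ = d/R = 238.5/6378.14 = 0.037393 rad
φ₂ = arcsin(sin φ₁ cos δ + cos φ₁ sin δ cos θ)
   = arcsin(0.31390·0.99930 + 0.94946·0.03738·-0.90851) = 16.34563°
λ₂ = λ₁ + atan2(sin θ sin δ cos φ₁, cos δ − sin φ₁ sin φ₂) = 3.38971°

3.390°E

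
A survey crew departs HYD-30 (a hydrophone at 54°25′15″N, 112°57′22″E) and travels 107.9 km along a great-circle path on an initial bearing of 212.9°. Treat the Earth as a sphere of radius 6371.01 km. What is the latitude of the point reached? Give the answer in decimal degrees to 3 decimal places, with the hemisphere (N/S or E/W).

53.603°N

HYD-30: φ = +54.42083°, λ = +112.95611°
δ = d/R = 107.9/6371.01 = 0.016936 rad
φ₂ = arcsin(sin φ₁ cos δ + cos φ₁ sin δ cos θ)
   = arcsin(0.81331·0.99986 + 0.58183·0.01694·-0.83962) = 53.60278°
λ₂ = λ₁ + atan2(sin θ sin δ cos φ₁, cos δ − sin φ₁ sin φ₂) = 112.06785°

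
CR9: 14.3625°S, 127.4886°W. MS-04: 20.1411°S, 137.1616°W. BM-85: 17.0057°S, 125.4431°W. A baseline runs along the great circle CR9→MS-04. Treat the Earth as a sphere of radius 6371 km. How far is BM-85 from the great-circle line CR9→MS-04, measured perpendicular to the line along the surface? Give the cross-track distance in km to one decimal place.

δ₁₃ = central angle CR9→BM-85 = 0.057527 rad  (haversine)
θ₁₃ = bearing CR9→BM-85 = 143.583°,  θ₁₂ = bearing CR9→MS-04 = 236.605°
dₓₜ = R·arcsin(sin δ₁₃ · sin(θ₁₃ − θ₁₂)) = 6371·arcsin(0.05750·sin(-93.022°)) = -365.993 km
|dₓₜ| = 365.993 km

366.0 km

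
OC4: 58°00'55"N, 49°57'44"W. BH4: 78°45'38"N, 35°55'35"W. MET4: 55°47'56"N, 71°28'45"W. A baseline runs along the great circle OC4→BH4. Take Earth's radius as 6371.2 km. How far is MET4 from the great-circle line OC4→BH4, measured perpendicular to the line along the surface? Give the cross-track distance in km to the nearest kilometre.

OC4: φ = +58.01528°, λ = -49.96222°
BH4: φ = +78.76056°, λ = -35.92639°
MET4: φ = +55.79889°, λ = -71.47917°
δ₁₃ = central angle OC4→MET4 = 0.207727 rad  (haversine)
θ₁₃ = bearing OC4→MET4 = 268.486°,  θ₁₂ = bearing OC4→BH4 = 7.498°
dₓₜ = R·arcsin(sin δ₁₃ · sin(θ₁₃ − θ₁₂)) = 6371.2·arcsin(0.20624·sin(260.988°)) = -1306.902 km
|dₓₜ| = 1306.902 km

1307 km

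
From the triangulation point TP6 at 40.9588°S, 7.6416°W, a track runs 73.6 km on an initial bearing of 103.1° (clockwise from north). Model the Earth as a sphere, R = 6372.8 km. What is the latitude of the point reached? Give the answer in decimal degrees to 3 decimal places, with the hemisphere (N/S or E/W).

δ = d/R = 73.6/6372.8 = 0.011549 rad
φ₂ = arcsin(sin φ₁ cos δ + cos φ₁ sin δ cos θ)
   = arcsin(-0.65552·0.99993 + 0.75518·0.01155·-0.22665) = -41.10562°
λ₂ = λ₁ + atan2(sin θ sin δ cos φ₁, cos δ − sin φ₁ sin φ₂) = -6.78625°

41.106°S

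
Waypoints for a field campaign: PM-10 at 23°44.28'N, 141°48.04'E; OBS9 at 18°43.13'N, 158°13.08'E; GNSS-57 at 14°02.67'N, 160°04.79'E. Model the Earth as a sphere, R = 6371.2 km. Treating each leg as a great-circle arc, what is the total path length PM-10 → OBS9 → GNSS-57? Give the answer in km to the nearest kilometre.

PM-10: φ = +23.73800°, λ = +141.80067°
OBS9: φ = +18.71883°, λ = +158.21800°
GNSS-57: φ = +14.04450°, λ = +160.07983°
PM-10→OBS9: c = 0.280859 rad, d = 1789.41 km
OBS9→GNSS-57: c = 0.087332 rad, d = 556.41 km
Total = 1789.41 + 556.41 = 2345.82 km

2346 km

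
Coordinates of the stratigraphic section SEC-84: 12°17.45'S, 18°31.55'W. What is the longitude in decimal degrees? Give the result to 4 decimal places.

18.5258°W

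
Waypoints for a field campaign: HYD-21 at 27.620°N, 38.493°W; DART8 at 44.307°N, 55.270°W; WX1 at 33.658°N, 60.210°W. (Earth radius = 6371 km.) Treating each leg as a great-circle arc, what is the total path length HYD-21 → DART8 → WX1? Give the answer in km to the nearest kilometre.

3640 km

HYD-21→DART8: c = 0.373929 rad, d = 2382.30 km
DART8→WX1: c = 0.197475 rad, d = 1258.11 km
Total = 2382.30 + 1258.11 = 3640.42 km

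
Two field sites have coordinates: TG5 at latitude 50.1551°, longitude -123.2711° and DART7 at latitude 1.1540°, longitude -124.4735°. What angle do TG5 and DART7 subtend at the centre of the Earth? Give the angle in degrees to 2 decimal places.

Δφ = -49.0011°,  Δλ = -1.2024°
a = sin²(Δφ/2) + cos φ₁ cos φ₂ sin²(Δλ/2) = 0.172048
c = 2·arcsin(√a) = 0.855417 rad = 49.0118°

49.01°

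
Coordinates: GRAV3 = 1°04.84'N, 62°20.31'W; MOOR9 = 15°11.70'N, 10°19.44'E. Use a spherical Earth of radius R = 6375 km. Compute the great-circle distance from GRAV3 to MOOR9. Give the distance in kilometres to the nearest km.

8122 km

GRAV3: φ = +1.08067°, λ = -62.33850°
MOOR9: φ = +15.19500°, λ = +10.32400°
Δφ = 14.1143°,  Δλ = 72.6625°
a = sin²(Δφ/2) + cos φ₁ cos φ₂ sin²(Δλ/2) = 0.353763
c = 2·arcsin(√a) = 1.273984 rad = 72.9939°
d = R·c = 6375 × 1.273984 = 8121.6 km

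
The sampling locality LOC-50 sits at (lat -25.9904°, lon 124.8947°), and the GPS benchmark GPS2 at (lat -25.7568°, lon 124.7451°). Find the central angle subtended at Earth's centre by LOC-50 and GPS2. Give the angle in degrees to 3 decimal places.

0.270°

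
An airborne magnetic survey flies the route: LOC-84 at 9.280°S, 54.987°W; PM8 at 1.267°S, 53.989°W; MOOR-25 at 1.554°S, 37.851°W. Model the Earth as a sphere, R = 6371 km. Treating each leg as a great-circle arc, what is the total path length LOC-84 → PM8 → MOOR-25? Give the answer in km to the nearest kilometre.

2692 km

LOC-84→PM8: c = 0.140923 rad, d = 897.82 km
PM8→MOOR-25: c = 0.281620 rad, d = 1794.20 km
Total = 897.82 + 1794.20 = 2692.02 km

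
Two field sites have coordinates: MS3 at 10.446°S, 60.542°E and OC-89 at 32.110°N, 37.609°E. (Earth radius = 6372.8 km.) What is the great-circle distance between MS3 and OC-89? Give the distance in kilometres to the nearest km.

Δφ = 42.5560°,  Δλ = -22.9330°
a = sin²(Δφ/2) + cos φ₁ cos φ₂ sin²(Δλ/2) = 0.164611
c = 2·arcsin(√a) = 0.835539 rad = 47.8729°
d = R·c = 6372.8 × 0.835539 = 5324.7 km

5325 km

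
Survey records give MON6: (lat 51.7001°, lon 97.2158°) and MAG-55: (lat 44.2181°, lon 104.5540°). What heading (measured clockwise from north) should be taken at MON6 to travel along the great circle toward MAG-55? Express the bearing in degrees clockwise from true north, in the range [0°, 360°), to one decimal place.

143.9°

Δλ = 7.3382°
y = sin Δλ · cos φ₂ = 0.091540
x = cos φ₁ sin φ₂ − sin φ₁ cos φ₂ cos Δλ = -0.125608
θ = atan2(y, x) = 143.9164° → 143.9164° (mod 360°)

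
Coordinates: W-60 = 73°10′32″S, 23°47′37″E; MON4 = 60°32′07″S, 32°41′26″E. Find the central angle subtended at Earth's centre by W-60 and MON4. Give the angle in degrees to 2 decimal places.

13.08°

W-60: φ = -73.17556°, λ = +23.79361°
MON4: φ = -60.53528°, λ = +32.69056°
Δφ = 12.6403°,  Δλ = 8.8969°
a = sin²(Δφ/2) + cos φ₁ cos φ₂ sin²(Δλ/2) = 0.012975
c = 2·arcsin(√a) = 0.228311 rad = 13.0812°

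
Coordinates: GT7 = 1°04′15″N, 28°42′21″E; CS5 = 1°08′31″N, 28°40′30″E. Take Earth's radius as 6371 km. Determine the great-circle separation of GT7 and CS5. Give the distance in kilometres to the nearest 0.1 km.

8.6 km

GT7: φ = +1.07083°, λ = +28.70583°
CS5: φ = +1.14194°, λ = +28.67500°
Δφ = 0.0711°,  Δλ = -0.0308°
a = sin²(Δφ/2) + cos φ₁ cos φ₂ sin²(Δλ/2) = 0.000000
c = 2·arcsin(√a) = 0.001353 rad = 0.0775°
d = R·c = 6371 × 0.001353 = 8.6 km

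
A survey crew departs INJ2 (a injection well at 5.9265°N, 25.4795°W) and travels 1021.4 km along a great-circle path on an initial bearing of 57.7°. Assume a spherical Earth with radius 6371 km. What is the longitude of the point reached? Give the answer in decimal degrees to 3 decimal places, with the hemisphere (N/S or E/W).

17.585°W

δ = d/R = 1021.4/6371 = 0.160320 rad
φ₂ = arcsin(sin φ₁ cos δ + cos φ₁ sin δ cos θ)
   = arcsin(0.10325·0.98718 + 0.99466·0.15963·0.53435) = 10.76455°
λ₂ = λ₁ + atan2(sin θ sin δ cos φ₁, cos δ − sin φ₁ sin φ₂) = -17.58498°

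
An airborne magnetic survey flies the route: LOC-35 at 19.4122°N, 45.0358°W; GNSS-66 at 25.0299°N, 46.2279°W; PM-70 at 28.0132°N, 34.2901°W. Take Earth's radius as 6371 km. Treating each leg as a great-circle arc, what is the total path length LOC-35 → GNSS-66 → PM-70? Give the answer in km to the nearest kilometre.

LOC-35→GNSS-66: c = 0.099919 rad, d = 636.58 km
GNSS-66→PM-70: c = 0.193462 rad, d = 1232.55 km
Total = 636.58 + 1232.55 = 1869.13 km

1869 km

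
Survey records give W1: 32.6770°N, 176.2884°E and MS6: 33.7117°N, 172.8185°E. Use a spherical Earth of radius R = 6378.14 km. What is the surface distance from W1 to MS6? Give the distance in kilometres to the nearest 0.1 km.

Δφ = 1.0347°,  Δλ = -3.4699°
a = sin²(Δφ/2) + cos φ₁ cos φ₂ sin²(Δλ/2) = 0.000723
c = 2·arcsin(√a) = 0.053796 rad = 3.0823°
d = R·c = 6378.14 × 0.053796 = 343.1 km

343.1 km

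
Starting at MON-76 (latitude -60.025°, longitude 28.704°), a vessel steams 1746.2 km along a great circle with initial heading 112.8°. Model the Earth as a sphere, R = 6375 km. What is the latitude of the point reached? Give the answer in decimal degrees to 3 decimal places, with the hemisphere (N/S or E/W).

62.415°S

δ = d/R = 1746.2/6375 = 0.273914 rad
φ₂ = arcsin(sin φ₁ cos δ + cos φ₁ sin δ cos θ)
   = arcsin(-0.86624·0.96272 + 0.49962·0.27050·-0.38752) = -62.41461°
λ₂ = λ₁ + atan2(sin θ sin δ cos φ₁, cos δ − sin φ₁ sin φ₂) = 61.28588°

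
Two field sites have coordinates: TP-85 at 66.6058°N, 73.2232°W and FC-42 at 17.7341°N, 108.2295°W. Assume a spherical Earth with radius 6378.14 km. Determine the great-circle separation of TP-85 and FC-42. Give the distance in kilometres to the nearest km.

5999 km

Δφ = -48.8717°,  Δλ = -35.0063°
a = sin²(Δφ/2) + cos φ₁ cos φ₂ sin²(Δλ/2) = 0.205335
c = 2·arcsin(√a) = 0.940568 rad = 53.8906°
d = R·c = 6378.14 × 0.940568 = 5999.1 km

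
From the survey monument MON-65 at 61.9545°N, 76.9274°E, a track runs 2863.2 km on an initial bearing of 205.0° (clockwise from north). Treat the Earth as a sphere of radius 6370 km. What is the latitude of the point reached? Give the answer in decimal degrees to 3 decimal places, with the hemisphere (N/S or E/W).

37.572°N

δ = d/R = 2863.2/6370 = 0.449482 rad
φ₂ = arcsin(sin φ₁ cos δ + cos φ₁ sin δ cos θ)
   = arcsin(0.88257·0.90067 + 0.47017·0.43450·-0.90631) = 37.57224°
λ₂ = λ₁ + atan2(sin θ sin δ cos φ₁, cos δ − sin φ₁ sin φ₂) = 63.53132°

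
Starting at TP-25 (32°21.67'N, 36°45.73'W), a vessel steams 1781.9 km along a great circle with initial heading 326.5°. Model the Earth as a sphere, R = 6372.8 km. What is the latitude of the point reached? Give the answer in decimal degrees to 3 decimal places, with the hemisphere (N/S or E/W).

45.142°N

TP-25: φ = +32.36117°, λ = -36.76217°
δ = d/R = 1781.9/6372.8 = 0.279610 rad
φ₂ = arcsin(sin φ₁ cos δ + cos φ₁ sin δ cos θ)
   = arcsin(0.53525·0.96116 + 0.84469·0.27598·0.83389) = 45.14233°
λ₂ = λ₁ + atan2(sin θ sin δ cos φ₁, cos δ − sin φ₁ sin φ₂) = -49.23379°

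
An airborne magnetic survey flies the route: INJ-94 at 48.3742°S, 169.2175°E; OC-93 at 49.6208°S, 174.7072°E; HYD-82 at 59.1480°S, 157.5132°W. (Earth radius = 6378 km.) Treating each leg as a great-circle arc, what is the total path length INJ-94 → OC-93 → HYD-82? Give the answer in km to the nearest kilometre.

2492 km

INJ-94→OC-93: c = 0.066502 rad, d = 424.15 km
OC-93→HYD-82: c = 0.324166 rad, d = 2067.53 km
Total = 424.15 + 2067.53 = 2491.68 km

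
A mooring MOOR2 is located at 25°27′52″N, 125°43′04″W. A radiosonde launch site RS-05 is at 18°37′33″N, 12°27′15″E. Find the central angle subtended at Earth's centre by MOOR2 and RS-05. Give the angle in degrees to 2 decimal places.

MOOR2: φ = +25.46444°, λ = -125.71778°
RS-05: φ = +18.62583°, λ = +12.45417°
Δφ = -6.8386°,  Δλ = 138.1719°
a = sin²(Δφ/2) + cos φ₁ cos φ₂ sin²(Δλ/2) = 0.750102
c = 2·arcsin(√a) = 2.094630 rad = 120.0134°

120.01°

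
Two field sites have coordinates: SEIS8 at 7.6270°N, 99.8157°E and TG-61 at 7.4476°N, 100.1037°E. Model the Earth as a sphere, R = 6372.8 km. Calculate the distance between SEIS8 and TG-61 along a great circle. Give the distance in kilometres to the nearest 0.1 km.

Δφ = -0.1794°,  Δλ = 0.2880°
a = sin²(Δφ/2) + cos φ₁ cos φ₂ sin²(Δλ/2) = 0.000009
c = 2·arcsin(√a) = 0.005885 rad = 0.3372°
d = R·c = 6372.8 × 0.005885 = 37.5 km

37.5 km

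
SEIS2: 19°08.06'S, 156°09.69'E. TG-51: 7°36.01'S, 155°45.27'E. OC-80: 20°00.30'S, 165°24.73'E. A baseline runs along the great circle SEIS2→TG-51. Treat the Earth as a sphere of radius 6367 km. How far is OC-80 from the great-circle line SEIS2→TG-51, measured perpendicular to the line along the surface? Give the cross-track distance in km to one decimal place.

SEIS2: φ = -19.13433°, λ = +156.16150°
TG-51: φ = -7.60017°, λ = +155.75450°
OC-80: φ = -20.00500°, λ = +165.41217°
δ₁₃ = central angle SEIS2→OC-80 = 0.152865 rad  (haversine)
θ₁₃ = bearing SEIS2→OC-80 = 97.244°,  θ₁₂ = bearing SEIS2→TG-51 = 357.983°
dₓₜ = R·arcsin(sin δ₁₃ · sin(θ₁₃ − θ₁₂)) = 6367·arcsin(0.15227·sin(-260.739°)) = 960.505 km
|dₓₜ| = 960.505 km

960.5 km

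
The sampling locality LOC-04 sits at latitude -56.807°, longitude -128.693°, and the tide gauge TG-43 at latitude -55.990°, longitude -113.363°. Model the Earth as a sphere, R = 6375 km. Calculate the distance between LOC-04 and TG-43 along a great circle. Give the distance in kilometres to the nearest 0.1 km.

Δφ = 0.8170°,  Δλ = 15.3300°
a = sin²(Δφ/2) + cos φ₁ cos φ₂ sin²(Δλ/2) = 0.005499
c = 2·arcsin(√a) = 0.148441 rad = 8.5050°
d = R·c = 6375 × 0.148441 = 946.3 km

946.3 km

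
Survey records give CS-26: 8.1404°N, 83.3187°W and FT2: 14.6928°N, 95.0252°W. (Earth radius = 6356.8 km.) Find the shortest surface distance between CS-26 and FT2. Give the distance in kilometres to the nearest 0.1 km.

1465.3 km

Δφ = 6.5524°,  Δλ = -11.7065°
a = sin²(Δφ/2) + cos φ₁ cos φ₂ sin²(Δλ/2) = 0.013225
c = 2·arcsin(√a) = 0.230507 rad = 13.2071°
d = R·c = 6356.8 × 0.230507 = 1465.3 km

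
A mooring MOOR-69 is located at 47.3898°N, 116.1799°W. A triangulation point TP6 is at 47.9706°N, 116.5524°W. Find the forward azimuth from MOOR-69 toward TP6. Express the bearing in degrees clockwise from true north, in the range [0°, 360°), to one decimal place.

Δλ = -0.3725°
y = sin Δλ · cos φ₂ = -0.004353
x = cos φ₁ sin φ₂ − sin φ₁ cos φ₂ cos Δλ = 0.010147
θ = atan2(y, x) = -23.2174° → 336.7826° (mod 360°)

336.8°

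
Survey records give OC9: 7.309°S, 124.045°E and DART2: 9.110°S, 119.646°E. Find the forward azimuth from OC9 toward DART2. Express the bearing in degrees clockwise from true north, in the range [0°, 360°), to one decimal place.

Δλ = -4.3990°
y = sin Δλ · cos φ₂ = -0.075734
x = cos φ₁ sin φ₂ − sin φ₁ cos φ₂ cos Δλ = -0.031798
θ = atan2(y, x) = -112.7759° → 247.2241° (mod 360°)

247.2°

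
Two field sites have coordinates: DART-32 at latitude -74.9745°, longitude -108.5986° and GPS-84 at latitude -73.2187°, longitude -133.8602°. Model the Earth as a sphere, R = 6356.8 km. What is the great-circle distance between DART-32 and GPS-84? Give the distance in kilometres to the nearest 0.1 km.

785.6 km

Δφ = 1.7558°,  Δλ = -25.2616°
a = sin²(Δφ/2) + cos φ₁ cos φ₂ sin²(Δλ/2) = 0.003814
c = 2·arcsin(√a) = 0.123590 rad = 7.0812°
d = R·c = 6356.8 × 0.123590 = 785.6 km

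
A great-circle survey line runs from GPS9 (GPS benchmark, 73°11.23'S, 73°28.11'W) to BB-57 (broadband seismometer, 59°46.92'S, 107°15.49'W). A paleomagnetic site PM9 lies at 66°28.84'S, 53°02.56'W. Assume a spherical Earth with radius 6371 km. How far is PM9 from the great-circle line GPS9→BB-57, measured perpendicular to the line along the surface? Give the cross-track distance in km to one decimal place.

GPS9: φ = -73.18717°, λ = -73.46850°
BB-57: φ = -59.78200°, λ = -107.25817°
PM9: φ = -66.48067°, λ = -53.04267°
δ₁₃ = central angle GPS9→PM9 = 0.168127 rad  (haversine)
θ₁₃ = bearing GPS9→PM9 = 56.333°,  θ₁₂ = bearing GPS9→BB-57 = 298.259°
dₓₜ = R·arcsin(sin δ₁₃ · sin(θ₁₃ − θ₁₂)) = 6371·arcsin(0.16734·sin(-241.926°)) = 944.114 km
|dₓₜ| = 944.114 km

944.1 km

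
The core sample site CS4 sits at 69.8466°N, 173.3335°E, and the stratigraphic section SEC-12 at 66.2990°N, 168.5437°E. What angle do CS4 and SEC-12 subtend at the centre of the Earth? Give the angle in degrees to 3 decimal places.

Δφ = -3.5476°,  Δλ = -4.7898°
a = sin²(Δφ/2) + cos φ₁ cos φ₂ sin²(Δλ/2) = 0.001200
c = 2·arcsin(√a) = 0.069295 rad = 3.9703°

3.970°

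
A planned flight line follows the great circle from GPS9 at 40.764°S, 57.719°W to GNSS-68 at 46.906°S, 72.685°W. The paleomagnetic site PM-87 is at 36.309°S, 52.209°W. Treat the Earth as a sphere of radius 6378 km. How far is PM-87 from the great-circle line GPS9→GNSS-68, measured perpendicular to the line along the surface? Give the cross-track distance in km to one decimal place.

113.7 km

δ₁₃ = central angle GPS9→PM-87 = 0.108140 rad  (haversine)
θ₁₃ = bearing GPS9→PM-87 = 45.800°,  θ₁₂ = bearing GPS9→GNSS-68 = 235.309°
dₓₜ = R·arcsin(sin δ₁₃ · sin(θ₁₃ − θ₁₂)) = 6378·arcsin(0.10793·sin(-189.510°)) = 113.734 km
|dₓₜ| = 113.734 km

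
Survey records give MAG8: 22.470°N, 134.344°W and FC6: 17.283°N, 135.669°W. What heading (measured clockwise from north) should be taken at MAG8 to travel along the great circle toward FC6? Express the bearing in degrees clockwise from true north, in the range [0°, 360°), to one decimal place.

Δλ = -1.3250°
y = sin Δλ · cos φ₂ = -0.022079
x = cos φ₁ sin φ₂ − sin φ₁ cos φ₂ cos Δλ = -0.090309
θ = atan2(y, x) = -166.2614° → 193.7386° (mod 360°)

193.7°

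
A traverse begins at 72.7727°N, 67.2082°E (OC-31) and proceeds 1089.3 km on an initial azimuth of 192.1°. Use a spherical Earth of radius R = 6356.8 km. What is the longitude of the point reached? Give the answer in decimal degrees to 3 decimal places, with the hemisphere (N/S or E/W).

62.677°E

δ = d/R = 1089.3/6356.8 = 0.171360 rad
φ₂ = arcsin(sin φ₁ cos δ + cos φ₁ sin δ cos θ)
   = arcsin(0.95514·0.98535 + 0.29616·0.17052·-0.97778) = 63.09623°
λ₂ = λ₁ + atan2(sin θ sin δ cos φ₁, cos δ − sin φ₁ sin φ₂) = 62.67741°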